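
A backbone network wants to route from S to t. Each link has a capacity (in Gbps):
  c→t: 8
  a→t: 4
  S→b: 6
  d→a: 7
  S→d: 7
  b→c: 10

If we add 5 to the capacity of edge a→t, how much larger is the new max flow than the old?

Original max flow = 10.
After raising cap(a→t), augmenting paths through that edge carry 3 more units.
New max flow = 13. Increase = 3.

3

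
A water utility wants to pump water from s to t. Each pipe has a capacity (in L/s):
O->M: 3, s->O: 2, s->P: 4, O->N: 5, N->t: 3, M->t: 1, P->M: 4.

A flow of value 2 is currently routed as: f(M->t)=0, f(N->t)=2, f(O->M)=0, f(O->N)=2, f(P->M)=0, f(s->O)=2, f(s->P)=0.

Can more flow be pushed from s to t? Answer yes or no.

Yes

Residual path s->P->M->t has bottleneck 1 > 0.
Pushing 1 along it raises the flow to 3, so the given flow is not maximum.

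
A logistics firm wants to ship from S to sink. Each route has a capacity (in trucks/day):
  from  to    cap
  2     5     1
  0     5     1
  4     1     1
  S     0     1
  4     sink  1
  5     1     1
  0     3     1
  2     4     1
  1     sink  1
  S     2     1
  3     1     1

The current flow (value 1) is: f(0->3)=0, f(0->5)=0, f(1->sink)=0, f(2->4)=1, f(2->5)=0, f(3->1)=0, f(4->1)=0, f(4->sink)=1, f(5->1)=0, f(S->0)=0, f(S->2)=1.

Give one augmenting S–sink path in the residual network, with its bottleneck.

Residual along S->0->5->1->sink: S->0: 1, 0->5: 1, 5->1: 1, 1->sink: 1.
Bottleneck = min = 1.

S->0->5->1->sink, bottleneck 1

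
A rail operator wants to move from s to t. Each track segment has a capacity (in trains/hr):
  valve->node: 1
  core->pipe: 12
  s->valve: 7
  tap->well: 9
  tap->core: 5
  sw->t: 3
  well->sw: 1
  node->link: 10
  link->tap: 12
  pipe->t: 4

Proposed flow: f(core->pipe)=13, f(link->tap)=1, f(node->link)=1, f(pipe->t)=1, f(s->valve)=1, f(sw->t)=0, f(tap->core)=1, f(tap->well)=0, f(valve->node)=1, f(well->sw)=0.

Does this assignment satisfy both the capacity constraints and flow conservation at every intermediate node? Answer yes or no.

No

Capacity violated on core->pipe: flow 13 > capacity 12.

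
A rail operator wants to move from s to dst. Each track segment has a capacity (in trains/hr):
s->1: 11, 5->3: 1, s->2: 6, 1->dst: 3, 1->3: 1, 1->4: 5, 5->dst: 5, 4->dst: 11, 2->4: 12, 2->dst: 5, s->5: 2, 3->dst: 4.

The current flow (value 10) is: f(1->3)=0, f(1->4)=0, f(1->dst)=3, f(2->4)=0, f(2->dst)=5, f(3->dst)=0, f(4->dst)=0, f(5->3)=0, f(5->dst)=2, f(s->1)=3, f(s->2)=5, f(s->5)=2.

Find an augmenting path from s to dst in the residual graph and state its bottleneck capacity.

s->1->3->dst, bottleneck 1

Residual along s->1->3->dst: s->1: 8, 1->3: 1, 3->dst: 4.
Bottleneck = min = 1.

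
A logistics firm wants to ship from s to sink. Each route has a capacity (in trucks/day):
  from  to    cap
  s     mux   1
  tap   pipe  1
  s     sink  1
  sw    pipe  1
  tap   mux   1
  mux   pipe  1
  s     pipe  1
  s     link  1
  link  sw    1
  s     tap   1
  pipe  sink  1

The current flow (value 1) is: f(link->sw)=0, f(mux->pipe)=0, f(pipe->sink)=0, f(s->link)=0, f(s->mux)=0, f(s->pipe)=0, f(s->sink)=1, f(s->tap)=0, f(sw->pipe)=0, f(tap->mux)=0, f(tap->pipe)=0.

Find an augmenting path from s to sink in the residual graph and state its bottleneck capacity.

Residual along s->pipe->sink: s->pipe: 1, pipe->sink: 1.
Bottleneck = min = 1.

s->pipe->sink, bottleneck 1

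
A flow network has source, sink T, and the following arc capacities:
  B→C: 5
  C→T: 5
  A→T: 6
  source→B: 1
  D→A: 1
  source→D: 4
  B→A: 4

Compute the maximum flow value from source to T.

2

Augment source→B→C→T: bottleneck 1. Total 1.
Augment source→D→A→T: bottleneck 1. Total 2.
No augmenting path remains in the residual graph.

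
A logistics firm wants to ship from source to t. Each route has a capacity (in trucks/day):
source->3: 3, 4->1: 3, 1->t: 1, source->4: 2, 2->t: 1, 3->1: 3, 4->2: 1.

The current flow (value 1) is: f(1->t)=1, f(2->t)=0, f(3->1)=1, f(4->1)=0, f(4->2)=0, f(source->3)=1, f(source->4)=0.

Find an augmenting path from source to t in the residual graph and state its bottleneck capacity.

source->4->2->t, bottleneck 1

Residual along source->4->2->t: source->4: 2, 4->2: 1, 2->t: 1.
Bottleneck = min = 1.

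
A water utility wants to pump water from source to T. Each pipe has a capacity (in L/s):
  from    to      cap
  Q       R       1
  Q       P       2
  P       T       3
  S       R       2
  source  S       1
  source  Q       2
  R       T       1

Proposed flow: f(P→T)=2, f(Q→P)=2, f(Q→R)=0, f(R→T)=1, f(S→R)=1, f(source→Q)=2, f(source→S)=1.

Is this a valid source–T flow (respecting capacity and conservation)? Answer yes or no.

Every edge has 0 ≤ f(e) ≤ cap(e).
At each intermediate node, inflow equals outflow.

Yes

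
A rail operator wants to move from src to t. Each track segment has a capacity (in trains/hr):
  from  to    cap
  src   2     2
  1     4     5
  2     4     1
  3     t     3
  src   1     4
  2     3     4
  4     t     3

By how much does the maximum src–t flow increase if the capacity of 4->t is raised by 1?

Original max flow = 5.
After raising cap(4->t), augmenting paths through that edge carry 1 more unit.
New max flow = 6. Increase = 1.

1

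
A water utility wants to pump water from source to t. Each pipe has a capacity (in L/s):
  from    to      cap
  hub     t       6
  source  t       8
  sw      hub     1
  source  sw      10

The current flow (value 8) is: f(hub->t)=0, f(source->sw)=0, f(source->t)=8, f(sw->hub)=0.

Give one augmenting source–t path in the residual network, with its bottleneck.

source->sw->hub->t, bottleneck 1

Residual along source->sw->hub->t: source->sw: 10, sw->hub: 1, hub->t: 6.
Bottleneck = min = 1.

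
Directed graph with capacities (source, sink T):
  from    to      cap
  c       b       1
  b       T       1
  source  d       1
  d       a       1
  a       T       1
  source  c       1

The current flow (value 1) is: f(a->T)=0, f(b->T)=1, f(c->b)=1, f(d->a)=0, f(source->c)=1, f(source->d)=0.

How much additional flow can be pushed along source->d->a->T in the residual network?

1

Residual capacities along the path: source->d: 1, d->a: 1, a->T: 1.
Minimum is 1.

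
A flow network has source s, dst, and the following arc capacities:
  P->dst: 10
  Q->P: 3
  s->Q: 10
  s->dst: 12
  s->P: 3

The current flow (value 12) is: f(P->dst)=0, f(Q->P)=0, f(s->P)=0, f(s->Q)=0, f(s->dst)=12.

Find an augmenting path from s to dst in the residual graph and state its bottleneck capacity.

s->P->dst, bottleneck 3

Residual along s->P->dst: s->P: 3, P->dst: 10.
Bottleneck = min = 3.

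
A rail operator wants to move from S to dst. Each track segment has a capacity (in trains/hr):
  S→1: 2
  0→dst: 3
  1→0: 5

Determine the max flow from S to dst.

2

Augment S→1→0→dst: bottleneck 2. Total 2.
No augmenting path remains in the residual graph.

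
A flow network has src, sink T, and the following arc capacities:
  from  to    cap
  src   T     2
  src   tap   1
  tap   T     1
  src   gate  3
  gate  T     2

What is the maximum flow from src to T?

5

Augment src->T: bottleneck 2. Total 2.
Augment src->gate->T: bottleneck 2. Total 4.
Augment src->tap->T: bottleneck 1. Total 5.
No augmenting path remains in the residual graph.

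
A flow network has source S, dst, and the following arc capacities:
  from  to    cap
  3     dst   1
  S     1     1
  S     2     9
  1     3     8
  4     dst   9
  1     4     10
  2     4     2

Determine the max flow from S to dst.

3

Augment S→2→4→dst: bottleneck 2. Total 2.
Augment S→1→4→dst: bottleneck 1. Total 3.
No augmenting path remains in the residual graph.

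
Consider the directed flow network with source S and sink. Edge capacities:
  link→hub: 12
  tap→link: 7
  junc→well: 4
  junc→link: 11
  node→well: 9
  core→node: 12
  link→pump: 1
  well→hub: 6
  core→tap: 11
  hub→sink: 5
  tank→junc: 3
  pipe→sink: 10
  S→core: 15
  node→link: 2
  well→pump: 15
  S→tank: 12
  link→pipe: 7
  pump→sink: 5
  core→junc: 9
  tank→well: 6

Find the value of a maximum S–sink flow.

17

Augment S→tank→well→pump→sink: bottleneck 5. Total 5.
Augment S→tank→well→hub→sink: bottleneck 1. Total 6.
Augment S→core→tap→link→hub→sink: bottleneck 4. Total 10.
Augment S→core→tap→link→pipe→sink: bottleneck 3. Total 13.
Augment S→core→node→link→pipe→sink: bottleneck 2. Total 15.
Augment S→core→junc→link→pipe→sink: bottleneck 2. Total 17.
No augmenting path remains in the residual graph.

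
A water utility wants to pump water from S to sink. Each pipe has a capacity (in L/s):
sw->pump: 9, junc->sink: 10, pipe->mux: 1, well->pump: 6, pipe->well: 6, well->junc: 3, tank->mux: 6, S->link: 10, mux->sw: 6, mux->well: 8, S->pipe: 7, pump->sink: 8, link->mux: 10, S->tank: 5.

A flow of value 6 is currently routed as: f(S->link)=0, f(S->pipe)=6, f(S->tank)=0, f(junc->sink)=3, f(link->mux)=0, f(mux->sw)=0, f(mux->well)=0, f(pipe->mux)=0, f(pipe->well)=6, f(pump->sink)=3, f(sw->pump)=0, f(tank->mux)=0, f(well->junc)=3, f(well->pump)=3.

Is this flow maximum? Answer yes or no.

No

Residual path S->link->mux->sw->pump->sink has bottleneck 5 > 0.
Pushing 5 along it raises the flow to 11, so the given flow is not maximum.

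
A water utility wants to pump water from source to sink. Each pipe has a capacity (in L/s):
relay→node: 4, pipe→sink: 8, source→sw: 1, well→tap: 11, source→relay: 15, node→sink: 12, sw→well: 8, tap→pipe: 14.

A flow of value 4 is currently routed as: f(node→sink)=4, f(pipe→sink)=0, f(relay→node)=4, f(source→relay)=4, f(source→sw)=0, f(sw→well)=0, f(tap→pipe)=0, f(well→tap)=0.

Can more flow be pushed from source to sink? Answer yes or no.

Residual path source→sw→well→tap→pipe→sink has bottleneck 1 > 0.
Pushing 1 along it raises the flow to 5, so the given flow is not maximum.

Yes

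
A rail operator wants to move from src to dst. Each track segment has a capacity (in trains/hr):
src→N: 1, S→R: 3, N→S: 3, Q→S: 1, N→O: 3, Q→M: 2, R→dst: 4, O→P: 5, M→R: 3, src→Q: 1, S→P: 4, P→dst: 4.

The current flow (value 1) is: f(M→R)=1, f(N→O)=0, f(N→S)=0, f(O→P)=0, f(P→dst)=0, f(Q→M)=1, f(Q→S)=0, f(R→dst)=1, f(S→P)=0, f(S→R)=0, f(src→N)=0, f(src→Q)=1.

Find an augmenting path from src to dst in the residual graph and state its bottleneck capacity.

src→N→S→R→dst, bottleneck 1

Residual along src→N→S→R→dst: src→N: 1, N→S: 3, S→R: 3, R→dst: 3.
Bottleneck = min = 1.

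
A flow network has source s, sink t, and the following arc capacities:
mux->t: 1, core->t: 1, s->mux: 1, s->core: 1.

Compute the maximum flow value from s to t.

Augment s->mux->t: bottleneck 1. Total 1.
Augment s->core->t: bottleneck 1. Total 2.
No augmenting path remains in the residual graph.

2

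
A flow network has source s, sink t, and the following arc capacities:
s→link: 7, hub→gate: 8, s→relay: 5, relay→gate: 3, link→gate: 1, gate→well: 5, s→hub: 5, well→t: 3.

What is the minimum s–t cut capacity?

3

Max flow = 3 (via 2 augmenting paths).
In the residual at optimum, the set reachable from s is {gate, hub, link, relay, s, well}.
Cut edges: well→t (cap 3). Sum = 3.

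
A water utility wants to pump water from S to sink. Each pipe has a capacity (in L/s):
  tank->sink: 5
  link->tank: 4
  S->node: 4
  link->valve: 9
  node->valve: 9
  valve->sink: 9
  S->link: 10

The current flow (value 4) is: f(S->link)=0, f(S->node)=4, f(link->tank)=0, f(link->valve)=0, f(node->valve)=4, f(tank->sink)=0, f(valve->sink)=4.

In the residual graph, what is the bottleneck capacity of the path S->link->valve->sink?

5

Residual capacities along the path: S->link: 10, link->valve: 9, valve->sink: 5.
Minimum is 5.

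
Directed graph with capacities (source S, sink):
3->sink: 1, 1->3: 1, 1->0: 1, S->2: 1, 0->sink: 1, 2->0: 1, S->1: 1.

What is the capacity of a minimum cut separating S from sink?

Max flow = 2 (via 2 augmenting paths).
In the residual at optimum, the set reachable from S is {S}.
Cut edges: S->1 (cap 1), S->2 (cap 1). Sum = 2.

2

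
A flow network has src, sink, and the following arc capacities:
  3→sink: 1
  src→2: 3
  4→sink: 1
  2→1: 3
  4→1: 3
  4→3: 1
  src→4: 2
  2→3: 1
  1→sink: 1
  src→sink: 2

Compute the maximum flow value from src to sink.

5

Augment src→sink: bottleneck 2. Total 2.
Augment src→4→sink: bottleneck 1. Total 3.
Augment src→2→1→sink: bottleneck 1. Total 4.
Augment src→2→3→sink: bottleneck 1. Total 5.
No augmenting path remains in the residual graph.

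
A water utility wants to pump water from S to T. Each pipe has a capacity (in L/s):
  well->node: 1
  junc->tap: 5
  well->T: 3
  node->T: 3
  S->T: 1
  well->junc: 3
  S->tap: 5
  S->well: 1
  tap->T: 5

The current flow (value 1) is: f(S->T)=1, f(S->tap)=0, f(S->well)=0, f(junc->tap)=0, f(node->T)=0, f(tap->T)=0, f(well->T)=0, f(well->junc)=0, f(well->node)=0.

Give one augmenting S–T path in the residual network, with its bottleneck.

Residual along S->well->T: S->well: 1, well->T: 3.
Bottleneck = min = 1.

S->well->T, bottleneck 1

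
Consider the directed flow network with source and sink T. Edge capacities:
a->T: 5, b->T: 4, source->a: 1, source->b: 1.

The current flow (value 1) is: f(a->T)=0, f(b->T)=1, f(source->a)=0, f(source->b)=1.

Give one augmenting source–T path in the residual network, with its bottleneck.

Residual along source->a->T: source->a: 1, a->T: 5.
Bottleneck = min = 1.

source->a->T, bottleneck 1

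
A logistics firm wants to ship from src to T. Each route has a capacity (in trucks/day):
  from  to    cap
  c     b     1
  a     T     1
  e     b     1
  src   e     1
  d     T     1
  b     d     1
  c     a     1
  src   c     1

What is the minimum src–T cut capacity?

Max flow = 2 (via 2 augmenting paths).
In the residual at optimum, the set reachable from src is {src}.
Cut edges: src->e (cap 1), src->c (cap 1). Sum = 2.

2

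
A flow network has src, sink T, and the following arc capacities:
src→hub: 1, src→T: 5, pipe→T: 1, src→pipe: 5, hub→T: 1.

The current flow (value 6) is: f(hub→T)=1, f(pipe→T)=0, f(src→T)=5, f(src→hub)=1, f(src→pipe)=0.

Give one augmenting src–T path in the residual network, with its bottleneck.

src→pipe→T, bottleneck 1

Residual along src→pipe→T: src→pipe: 5, pipe→T: 1.
Bottleneck = min = 1.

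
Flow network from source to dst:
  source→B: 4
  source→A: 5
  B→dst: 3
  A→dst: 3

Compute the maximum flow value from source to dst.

Augment source→A→dst: bottleneck 3. Total 3.
Augment source→B→dst: bottleneck 3. Total 6.
No augmenting path remains in the residual graph.

6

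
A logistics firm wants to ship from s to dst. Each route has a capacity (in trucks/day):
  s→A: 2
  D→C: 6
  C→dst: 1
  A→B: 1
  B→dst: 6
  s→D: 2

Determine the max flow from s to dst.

2

Augment s→D→C→dst: bottleneck 1. Total 1.
Augment s→A→B→dst: bottleneck 1. Total 2.
No augmenting path remains in the residual graph.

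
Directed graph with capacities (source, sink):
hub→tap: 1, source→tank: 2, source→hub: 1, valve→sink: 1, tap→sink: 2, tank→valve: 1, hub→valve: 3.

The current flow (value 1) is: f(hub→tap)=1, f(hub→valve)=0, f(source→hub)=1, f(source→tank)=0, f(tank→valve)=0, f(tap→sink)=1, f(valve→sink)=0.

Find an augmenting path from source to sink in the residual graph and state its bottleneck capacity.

Residual along source→tank→valve→sink: source→tank: 2, tank→valve: 1, valve→sink: 1.
Bottleneck = min = 1.

source→tank→valve→sink, bottleneck 1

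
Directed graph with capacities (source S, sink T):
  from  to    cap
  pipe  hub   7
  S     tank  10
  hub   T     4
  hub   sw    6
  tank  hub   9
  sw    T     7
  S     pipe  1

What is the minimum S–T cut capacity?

10

Max flow = 10 (via 3 augmenting paths).
In the residual at optimum, the set reachable from S is {S, tank}.
Cut edges: S->pipe (cap 1), tank->hub (cap 9). Sum = 10.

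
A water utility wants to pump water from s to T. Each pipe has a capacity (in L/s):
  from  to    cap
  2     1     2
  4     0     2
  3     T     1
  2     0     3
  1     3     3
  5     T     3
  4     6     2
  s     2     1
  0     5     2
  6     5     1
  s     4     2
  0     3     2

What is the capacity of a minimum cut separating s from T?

Max flow = 3 (via 2 augmenting paths).
In the residual at optimum, the set reachable from s is {s}.
Cut edges: s->2 (cap 1), s->4 (cap 2). Sum = 3.

3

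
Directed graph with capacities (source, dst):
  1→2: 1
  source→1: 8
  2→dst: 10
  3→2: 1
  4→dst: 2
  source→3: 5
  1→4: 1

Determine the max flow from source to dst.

3

Augment source→1→4→dst: bottleneck 1. Total 1.
Augment source→1→2→dst: bottleneck 1. Total 2.
Augment source→3→2→dst: bottleneck 1. Total 3.
No augmenting path remains in the residual graph.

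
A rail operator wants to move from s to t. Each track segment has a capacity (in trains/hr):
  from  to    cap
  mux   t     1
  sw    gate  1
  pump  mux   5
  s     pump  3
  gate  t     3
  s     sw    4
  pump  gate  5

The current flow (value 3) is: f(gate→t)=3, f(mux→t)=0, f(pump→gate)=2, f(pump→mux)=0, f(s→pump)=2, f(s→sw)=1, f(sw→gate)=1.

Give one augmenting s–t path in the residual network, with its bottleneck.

s→pump→mux→t, bottleneck 1

Residual along s→pump→mux→t: s→pump: 1, pump→mux: 5, mux→t: 1.
Bottleneck = min = 1.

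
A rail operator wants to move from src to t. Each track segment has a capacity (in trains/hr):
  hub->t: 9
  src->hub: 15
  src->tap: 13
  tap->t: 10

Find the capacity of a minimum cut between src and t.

19

Max flow = 19 (via 2 augmenting paths).
In the residual at optimum, the set reachable from src is {hub, src, tap}.
Cut edges: tap->t (cap 10), hub->t (cap 9). Sum = 19.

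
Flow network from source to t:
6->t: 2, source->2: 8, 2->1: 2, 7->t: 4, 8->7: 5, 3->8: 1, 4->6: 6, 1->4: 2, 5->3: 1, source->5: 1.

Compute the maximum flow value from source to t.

3

Augment source->2->1->4->6->t: bottleneck 2. Total 2.
Augment source->5->3->8->7->t: bottleneck 1. Total 3.
No augmenting path remains in the residual graph.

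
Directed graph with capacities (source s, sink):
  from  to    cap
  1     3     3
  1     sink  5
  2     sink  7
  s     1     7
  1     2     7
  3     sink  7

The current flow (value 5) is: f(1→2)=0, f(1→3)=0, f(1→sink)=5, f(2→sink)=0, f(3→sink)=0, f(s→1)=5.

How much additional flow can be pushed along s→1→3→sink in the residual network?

2

Residual capacities along the path: s→1: 2, 1→3: 3, 3→sink: 7.
Minimum is 2.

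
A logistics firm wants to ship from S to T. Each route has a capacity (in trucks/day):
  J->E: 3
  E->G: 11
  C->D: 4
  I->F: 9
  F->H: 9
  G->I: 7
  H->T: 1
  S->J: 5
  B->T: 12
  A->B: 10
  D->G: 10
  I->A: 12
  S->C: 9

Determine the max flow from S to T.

Augment S->J->E->G->I->A->B->T: bottleneck 3. Total 3.
Augment S->C->D->G->I->A->B->T: bottleneck 4. Total 7.
No augmenting path remains in the residual graph.

7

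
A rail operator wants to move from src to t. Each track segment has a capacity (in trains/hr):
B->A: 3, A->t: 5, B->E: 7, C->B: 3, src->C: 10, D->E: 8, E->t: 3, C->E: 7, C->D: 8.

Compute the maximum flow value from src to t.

6

Augment src->C->E->t: bottleneck 3. Total 3.
Augment src->C->B->A->t: bottleneck 3. Total 6.
No augmenting path remains in the residual graph.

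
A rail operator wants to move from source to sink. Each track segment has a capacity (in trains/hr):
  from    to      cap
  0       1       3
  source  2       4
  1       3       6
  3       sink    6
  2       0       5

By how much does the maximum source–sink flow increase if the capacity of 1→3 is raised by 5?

Original max flow = 3.
Edge 1→3 does not cross the min cut (source side {0, 2, source}), so extra capacity there cannot help.
New max flow = 3. Increase = 0.

0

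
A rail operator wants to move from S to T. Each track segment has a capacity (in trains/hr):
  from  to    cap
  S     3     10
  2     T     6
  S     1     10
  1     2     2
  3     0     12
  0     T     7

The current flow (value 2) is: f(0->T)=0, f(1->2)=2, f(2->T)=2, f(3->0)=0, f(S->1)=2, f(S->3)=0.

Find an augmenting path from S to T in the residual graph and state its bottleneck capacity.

Residual along S->3->0->T: S->3: 10, 3->0: 12, 0->T: 7.
Bottleneck = min = 7.

S->3->0->T, bottleneck 7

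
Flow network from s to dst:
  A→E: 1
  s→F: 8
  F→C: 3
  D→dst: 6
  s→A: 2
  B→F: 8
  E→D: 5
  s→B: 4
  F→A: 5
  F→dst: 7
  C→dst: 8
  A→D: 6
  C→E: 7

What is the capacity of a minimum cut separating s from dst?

Max flow = 14 (via 5 augmenting paths).
In the residual at optimum, the set reachable from s is {s}.
Cut edges: s→B (cap 4), s→F (cap 8), s→A (cap 2). Sum = 14.

14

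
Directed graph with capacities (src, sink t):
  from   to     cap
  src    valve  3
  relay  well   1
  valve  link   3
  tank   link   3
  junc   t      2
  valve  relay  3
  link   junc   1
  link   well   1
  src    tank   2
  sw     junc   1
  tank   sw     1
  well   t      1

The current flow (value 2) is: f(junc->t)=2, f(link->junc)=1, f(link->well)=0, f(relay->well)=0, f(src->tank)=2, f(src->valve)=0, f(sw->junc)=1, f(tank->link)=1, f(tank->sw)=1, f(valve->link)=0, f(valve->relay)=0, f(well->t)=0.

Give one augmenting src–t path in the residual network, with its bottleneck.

Residual along src->valve->link->well->t: src->valve: 3, valve->link: 3, link->well: 1, well->t: 1.
Bottleneck = min = 1.

src->valve->link->well->t, bottleneck 1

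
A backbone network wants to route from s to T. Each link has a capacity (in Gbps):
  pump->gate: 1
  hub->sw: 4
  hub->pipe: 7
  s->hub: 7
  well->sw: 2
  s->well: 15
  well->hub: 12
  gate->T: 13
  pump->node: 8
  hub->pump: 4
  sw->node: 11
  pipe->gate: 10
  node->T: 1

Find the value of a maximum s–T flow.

9

Augment s->well->sw->node->T: bottleneck 1. Total 1.
Augment s->hub->pipe->gate->T: bottleneck 7. Total 8.
Augment s->well->hub->pump->gate->T: bottleneck 1. Total 9.
No augmenting path remains in the residual graph.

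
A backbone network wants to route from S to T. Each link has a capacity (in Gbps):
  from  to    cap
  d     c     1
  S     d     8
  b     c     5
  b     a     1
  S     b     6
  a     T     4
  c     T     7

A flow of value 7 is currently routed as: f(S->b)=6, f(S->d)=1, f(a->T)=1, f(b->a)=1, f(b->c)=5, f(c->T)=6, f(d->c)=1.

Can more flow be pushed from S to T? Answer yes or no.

No

Residual reachable from S: {S, d}; T is not reachable.
Saturated cut: S->b, d->c with total capacity 7 = current flow value. Flow is maximum.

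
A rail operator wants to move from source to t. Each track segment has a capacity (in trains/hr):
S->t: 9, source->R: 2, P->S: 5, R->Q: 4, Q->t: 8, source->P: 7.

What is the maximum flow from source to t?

7

Augment source->R->Q->t: bottleneck 2. Total 2.
Augment source->P->S->t: bottleneck 5. Total 7.
No augmenting path remains in the residual graph.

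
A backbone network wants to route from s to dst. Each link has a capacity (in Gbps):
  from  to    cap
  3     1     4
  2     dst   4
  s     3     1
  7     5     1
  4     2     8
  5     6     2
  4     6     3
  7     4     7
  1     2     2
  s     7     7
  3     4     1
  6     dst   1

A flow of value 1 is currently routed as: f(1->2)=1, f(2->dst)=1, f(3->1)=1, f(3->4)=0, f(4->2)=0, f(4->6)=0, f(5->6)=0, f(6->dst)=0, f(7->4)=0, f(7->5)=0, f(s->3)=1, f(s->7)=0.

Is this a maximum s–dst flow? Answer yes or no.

Residual path s->7->4->2->dst has bottleneck 3 > 0.
Pushing 3 along it raises the flow to 4, so the given flow is not maximum.

No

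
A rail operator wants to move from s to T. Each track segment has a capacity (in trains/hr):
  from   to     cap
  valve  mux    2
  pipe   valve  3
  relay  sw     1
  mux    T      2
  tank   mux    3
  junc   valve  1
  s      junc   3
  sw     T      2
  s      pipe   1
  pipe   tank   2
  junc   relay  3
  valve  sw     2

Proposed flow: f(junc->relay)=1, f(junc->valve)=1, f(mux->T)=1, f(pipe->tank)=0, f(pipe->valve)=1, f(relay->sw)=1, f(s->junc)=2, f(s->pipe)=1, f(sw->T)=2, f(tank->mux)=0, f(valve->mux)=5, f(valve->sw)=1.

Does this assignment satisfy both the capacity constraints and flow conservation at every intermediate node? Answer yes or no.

No

Capacity violated on valve->mux: flow 5 > capacity 2.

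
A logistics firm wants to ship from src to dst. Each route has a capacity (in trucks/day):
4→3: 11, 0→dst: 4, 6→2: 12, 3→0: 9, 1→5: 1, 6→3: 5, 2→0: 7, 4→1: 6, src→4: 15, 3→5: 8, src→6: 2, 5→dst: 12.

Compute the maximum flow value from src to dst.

13

Augment src→6→2→0→dst: bottleneck 2. Total 2.
Augment src→4→3→0→dst: bottleneck 2. Total 4.
Augment src→4→3→5→dst: bottleneck 8. Total 12.
Augment src→4→1→5→dst: bottleneck 1. Total 13.
No augmenting path remains in the residual graph.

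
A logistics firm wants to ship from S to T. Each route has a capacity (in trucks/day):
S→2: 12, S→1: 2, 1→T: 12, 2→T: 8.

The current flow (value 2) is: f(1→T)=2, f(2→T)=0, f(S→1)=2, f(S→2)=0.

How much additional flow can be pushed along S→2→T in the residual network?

8

Residual capacities along the path: S→2: 12, 2→T: 8.
Minimum is 8.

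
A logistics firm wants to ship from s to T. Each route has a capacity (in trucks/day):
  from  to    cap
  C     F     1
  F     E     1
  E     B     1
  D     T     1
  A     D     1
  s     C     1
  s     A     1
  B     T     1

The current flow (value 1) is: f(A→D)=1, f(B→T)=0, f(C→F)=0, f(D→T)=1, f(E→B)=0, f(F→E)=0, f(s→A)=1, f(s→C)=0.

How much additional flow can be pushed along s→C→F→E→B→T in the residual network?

Residual capacities along the path: s→C: 1, C→F: 1, F→E: 1, E→B: 1, B→T: 1.
Minimum is 1.

1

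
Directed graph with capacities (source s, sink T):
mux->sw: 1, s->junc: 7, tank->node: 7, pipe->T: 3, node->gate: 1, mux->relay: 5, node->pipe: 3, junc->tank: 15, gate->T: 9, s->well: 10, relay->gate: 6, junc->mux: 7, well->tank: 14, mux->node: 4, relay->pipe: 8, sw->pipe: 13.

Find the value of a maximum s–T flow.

9

Augment s->junc->tank->node->gate->T: bottleneck 1. Total 1.
Augment s->junc->tank->node->pipe->T: bottleneck 3. Total 4.
Augment s->junc->mux->relay->gate->T: bottleneck 3. Total 7.
Augment s->well->tank->junc->mux->relay->gate->T: bottleneck 2. Total 9.
No augmenting path remains in the residual graph.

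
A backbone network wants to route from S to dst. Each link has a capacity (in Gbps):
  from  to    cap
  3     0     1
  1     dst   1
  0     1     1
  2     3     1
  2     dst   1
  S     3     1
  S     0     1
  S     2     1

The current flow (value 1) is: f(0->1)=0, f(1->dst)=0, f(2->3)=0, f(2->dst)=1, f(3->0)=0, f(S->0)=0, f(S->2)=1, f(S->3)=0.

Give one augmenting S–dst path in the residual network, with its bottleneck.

S->0->1->dst, bottleneck 1

Residual along S->0->1->dst: S->0: 1, 0->1: 1, 1->dst: 1.
Bottleneck = min = 1.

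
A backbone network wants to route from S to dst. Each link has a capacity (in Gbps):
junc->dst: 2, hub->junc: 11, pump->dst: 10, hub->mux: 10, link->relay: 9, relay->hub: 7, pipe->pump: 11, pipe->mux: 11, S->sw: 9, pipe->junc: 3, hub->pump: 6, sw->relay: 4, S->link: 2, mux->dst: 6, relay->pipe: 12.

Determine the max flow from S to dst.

6

Augment S->link->relay->hub->junc->dst: bottleneck 2. Total 2.
Augment S->sw->relay->hub->mux->dst: bottleneck 4. Total 6.
No augmenting path remains in the residual graph.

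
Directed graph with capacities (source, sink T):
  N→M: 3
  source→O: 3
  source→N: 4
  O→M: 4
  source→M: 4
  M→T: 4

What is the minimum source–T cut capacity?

4

Max flow = 4 (via 1 augmenting path).
In the residual at optimum, the set reachable from source is {M, N, O, source}.
Cut edges: M→T (cap 4). Sum = 4.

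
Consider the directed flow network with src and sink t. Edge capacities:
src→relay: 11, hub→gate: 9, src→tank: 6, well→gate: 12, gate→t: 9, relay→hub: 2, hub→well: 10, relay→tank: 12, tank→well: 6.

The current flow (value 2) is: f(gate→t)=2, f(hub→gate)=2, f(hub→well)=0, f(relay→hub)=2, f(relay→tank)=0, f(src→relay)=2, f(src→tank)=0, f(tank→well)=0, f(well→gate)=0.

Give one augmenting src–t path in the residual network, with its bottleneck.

src→tank→well→gate→t, bottleneck 6

Residual along src→tank→well→gate→t: src→tank: 6, tank→well: 6, well→gate: 12, gate→t: 7.
Bottleneck = min = 6.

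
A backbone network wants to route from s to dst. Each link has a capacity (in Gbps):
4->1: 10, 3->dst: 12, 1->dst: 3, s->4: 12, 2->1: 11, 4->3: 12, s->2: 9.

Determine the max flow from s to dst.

Augment s->2->1->dst: bottleneck 3. Total 3.
Augment s->4->3->dst: bottleneck 12. Total 15.
No augmenting path remains in the residual graph.

15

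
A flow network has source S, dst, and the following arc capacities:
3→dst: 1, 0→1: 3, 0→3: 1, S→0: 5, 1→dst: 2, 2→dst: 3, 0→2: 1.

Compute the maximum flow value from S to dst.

4

Augment S→0→1→dst: bottleneck 2. Total 2.
Augment S→0→3→dst: bottleneck 1. Total 3.
Augment S→0→2→dst: bottleneck 1. Total 4.
No augmenting path remains in the residual graph.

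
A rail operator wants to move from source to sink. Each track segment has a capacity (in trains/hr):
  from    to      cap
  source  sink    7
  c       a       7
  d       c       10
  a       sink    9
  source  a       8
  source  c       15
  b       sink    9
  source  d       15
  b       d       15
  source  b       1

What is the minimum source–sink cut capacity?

17

Max flow = 17 (via 4 augmenting paths).
In the residual at optimum, the set reachable from source is {a, c, d, source}.
Cut edges: source→b (cap 1), source→sink (cap 7), a→sink (cap 9). Sum = 17.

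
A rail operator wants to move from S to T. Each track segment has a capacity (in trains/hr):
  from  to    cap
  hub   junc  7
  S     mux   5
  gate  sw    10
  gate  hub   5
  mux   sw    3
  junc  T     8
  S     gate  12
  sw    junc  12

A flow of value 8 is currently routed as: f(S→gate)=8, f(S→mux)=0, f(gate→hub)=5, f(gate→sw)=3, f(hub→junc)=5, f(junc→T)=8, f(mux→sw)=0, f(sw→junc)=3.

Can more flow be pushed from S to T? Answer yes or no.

Residual reachable from S: {S, gate, hub, junc, mux, sw}; T is not reachable.
Saturated cut: junc→T with total capacity 8 = current flow value. Flow is maximum.

No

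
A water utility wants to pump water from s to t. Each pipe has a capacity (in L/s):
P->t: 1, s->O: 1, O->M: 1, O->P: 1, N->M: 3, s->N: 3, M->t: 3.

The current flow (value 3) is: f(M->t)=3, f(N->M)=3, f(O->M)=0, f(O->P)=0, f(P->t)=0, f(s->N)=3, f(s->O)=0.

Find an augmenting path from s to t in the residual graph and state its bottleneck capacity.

Residual along s->O->P->t: s->O: 1, O->P: 1, P->t: 1.
Bottleneck = min = 1.

s->O->P->t, bottleneck 1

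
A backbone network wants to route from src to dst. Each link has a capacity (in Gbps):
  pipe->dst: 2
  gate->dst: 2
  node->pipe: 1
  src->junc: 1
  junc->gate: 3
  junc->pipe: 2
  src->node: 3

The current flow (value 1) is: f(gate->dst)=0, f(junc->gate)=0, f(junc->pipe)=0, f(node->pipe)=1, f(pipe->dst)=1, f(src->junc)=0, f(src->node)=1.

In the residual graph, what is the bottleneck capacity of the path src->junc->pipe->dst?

1

Residual capacities along the path: src->junc: 1, junc->pipe: 2, pipe->dst: 1.
Minimum is 1.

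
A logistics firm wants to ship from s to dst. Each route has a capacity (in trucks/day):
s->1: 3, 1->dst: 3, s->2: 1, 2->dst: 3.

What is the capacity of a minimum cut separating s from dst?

4

Max flow = 4 (via 2 augmenting paths).
In the residual at optimum, the set reachable from s is {s}.
Cut edges: s->1 (cap 3), s->2 (cap 1). Sum = 4.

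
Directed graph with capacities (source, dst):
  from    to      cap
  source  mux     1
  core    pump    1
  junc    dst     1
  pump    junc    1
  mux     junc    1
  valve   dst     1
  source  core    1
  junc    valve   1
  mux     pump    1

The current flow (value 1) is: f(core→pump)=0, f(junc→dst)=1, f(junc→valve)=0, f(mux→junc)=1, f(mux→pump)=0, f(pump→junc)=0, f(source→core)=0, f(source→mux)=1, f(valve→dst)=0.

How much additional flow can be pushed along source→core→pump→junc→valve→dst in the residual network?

1

Residual capacities along the path: source→core: 1, core→pump: 1, pump→junc: 1, junc→valve: 1, valve→dst: 1.
Minimum is 1.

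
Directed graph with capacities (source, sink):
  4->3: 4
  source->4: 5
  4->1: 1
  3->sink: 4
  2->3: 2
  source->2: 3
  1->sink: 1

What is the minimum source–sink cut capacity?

Max flow = 5 (via 3 augmenting paths).
In the residual at optimum, the set reachable from source is {2, 3, 4, source}.
Cut edges: 4->1 (cap 1), 3->sink (cap 4). Sum = 5.

5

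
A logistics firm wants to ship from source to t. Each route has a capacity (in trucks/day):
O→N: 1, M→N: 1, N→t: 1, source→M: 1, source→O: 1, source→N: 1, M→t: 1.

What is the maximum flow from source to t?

Augment source→M→t: bottleneck 1. Total 1.
Augment source→N→t: bottleneck 1. Total 2.
No augmenting path remains in the residual graph.

2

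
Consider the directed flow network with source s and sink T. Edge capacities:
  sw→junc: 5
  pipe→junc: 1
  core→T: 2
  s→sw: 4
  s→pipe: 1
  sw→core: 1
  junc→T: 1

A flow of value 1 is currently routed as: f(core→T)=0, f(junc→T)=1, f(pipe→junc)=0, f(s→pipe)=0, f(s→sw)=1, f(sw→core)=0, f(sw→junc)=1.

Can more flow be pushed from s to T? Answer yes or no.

Yes

Residual path s→sw→core→T has bottleneck 1 > 0.
Pushing 1 along it raises the flow to 2, so the given flow is not maximum.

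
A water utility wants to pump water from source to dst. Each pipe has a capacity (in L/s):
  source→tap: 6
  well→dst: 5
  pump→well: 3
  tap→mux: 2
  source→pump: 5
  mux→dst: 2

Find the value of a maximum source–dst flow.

5

Augment source→pump→well→dst: bottleneck 3. Total 3.
Augment source→tap→mux→dst: bottleneck 2. Total 5.
No augmenting path remains in the residual graph.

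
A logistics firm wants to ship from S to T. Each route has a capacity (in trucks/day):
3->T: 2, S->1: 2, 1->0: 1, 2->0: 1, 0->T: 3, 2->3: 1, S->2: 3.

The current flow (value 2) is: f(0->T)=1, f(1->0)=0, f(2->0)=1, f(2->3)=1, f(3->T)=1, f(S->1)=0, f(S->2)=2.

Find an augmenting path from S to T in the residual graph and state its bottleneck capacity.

S->1->0->T, bottleneck 1

Residual along S->1->0->T: S->1: 2, 1->0: 1, 0->T: 2.
Bottleneck = min = 1.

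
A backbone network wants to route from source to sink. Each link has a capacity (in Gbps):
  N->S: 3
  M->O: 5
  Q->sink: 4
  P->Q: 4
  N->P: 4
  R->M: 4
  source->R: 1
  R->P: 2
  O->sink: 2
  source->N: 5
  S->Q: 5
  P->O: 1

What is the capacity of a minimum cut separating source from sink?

6

Max flow = 6 (via 4 augmenting paths).
In the residual at optimum, the set reachable from source is {source}.
Cut edges: source->R (cap 1), source->N (cap 5). Sum = 6.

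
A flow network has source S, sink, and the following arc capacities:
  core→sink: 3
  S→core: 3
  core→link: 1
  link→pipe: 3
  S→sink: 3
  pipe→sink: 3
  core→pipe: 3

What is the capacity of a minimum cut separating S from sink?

6

Max flow = 6 (via 2 augmenting paths).
In the residual at optimum, the set reachable from S is {S}.
Cut edges: S→core (cap 3), S→sink (cap 3). Sum = 6.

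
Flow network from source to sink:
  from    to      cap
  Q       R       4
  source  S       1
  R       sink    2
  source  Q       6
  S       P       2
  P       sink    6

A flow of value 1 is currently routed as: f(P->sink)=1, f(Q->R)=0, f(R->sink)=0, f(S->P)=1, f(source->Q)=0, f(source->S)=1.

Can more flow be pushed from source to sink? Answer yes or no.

Residual path source->Q->R->sink has bottleneck 2 > 0.
Pushing 2 along it raises the flow to 3, so the given flow is not maximum.

Yes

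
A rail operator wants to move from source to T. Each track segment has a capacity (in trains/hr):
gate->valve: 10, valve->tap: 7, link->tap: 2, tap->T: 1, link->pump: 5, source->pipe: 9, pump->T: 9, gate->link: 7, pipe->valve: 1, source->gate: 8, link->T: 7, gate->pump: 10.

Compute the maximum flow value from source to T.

9

Augment source->gate->link->T: bottleneck 7. Total 7.
Augment source->gate->pump->T: bottleneck 1. Total 8.
Augment source->pipe->valve->tap->T: bottleneck 1. Total 9.
No augmenting path remains in the residual graph.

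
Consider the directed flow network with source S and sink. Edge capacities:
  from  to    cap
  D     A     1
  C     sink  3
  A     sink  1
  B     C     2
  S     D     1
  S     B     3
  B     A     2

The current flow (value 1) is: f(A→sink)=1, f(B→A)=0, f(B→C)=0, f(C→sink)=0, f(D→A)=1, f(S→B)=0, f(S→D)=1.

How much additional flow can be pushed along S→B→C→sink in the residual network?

Residual capacities along the path: S→B: 3, B→C: 2, C→sink: 3.
Minimum is 2.

2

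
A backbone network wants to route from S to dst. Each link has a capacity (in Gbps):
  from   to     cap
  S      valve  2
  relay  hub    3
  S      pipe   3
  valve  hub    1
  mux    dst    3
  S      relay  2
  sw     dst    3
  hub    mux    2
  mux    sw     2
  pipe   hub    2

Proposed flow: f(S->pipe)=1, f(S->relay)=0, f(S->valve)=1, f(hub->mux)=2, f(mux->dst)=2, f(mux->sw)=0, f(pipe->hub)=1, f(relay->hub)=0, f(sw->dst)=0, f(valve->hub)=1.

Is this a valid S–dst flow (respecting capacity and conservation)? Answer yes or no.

Every edge has 0 ≤ f(e) ≤ cap(e).
At each intermediate node, inflow equals outflow.

Yes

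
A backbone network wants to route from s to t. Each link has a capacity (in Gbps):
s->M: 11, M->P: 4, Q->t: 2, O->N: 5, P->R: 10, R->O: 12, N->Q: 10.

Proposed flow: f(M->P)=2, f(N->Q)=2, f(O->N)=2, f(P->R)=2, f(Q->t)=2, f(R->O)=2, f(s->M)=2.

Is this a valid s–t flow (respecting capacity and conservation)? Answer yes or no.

Yes

Every edge has 0 ≤ f(e) ≤ cap(e).
At each intermediate node, inflow equals outflow.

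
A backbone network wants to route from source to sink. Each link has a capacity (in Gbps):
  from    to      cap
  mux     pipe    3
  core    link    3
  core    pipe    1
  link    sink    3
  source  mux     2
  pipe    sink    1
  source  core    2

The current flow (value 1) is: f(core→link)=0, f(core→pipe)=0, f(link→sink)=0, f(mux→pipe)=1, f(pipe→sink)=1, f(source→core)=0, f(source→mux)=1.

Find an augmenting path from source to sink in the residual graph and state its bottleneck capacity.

source→core→link→sink, bottleneck 2

Residual along source→core→link→sink: source→core: 2, core→link: 3, link→sink: 3.
Bottleneck = min = 2.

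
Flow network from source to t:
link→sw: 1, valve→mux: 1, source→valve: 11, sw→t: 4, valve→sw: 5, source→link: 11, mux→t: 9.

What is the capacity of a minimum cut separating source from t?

Max flow = 5 (via 3 augmenting paths).
In the residual at optimum, the set reachable from source is {link, source, sw, valve}.
Cut edges: valve→mux (cap 1), sw→t (cap 4). Sum = 5.

5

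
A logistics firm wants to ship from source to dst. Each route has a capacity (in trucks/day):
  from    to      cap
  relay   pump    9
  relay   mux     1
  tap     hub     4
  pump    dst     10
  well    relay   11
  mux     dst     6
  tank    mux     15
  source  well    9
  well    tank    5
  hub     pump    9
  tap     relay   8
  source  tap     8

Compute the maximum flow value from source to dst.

16

Augment source→tap→hub→pump→dst: bottleneck 4. Total 4.
Augment source→tap→relay→pump→dst: bottleneck 4. Total 8.
Augment source→well→relay→pump→dst: bottleneck 2. Total 10.
Augment source→well→relay→mux→dst: bottleneck 1. Total 11.
Augment source→well→tank→mux→dst: bottleneck 5. Total 16.
No augmenting path remains in the residual graph.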